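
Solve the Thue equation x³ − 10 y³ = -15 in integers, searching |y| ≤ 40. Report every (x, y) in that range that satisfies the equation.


The equation is x³ - 10y³ = -15. For fixed y, x³ = 10·y³ − 15, so a solution requires the RHS to be a perfect cube.
Strategy: iterate y from -40 to 40, compute RHS = 10·y³ − 15, and check whether it is a (positive or negative) perfect cube.
Check small values of y:
  y = 0: RHS = -15 is not a perfect cube.
  y = 1: RHS = -5 is not a perfect cube.
  y = -1: RHS = -25 is not a perfect cube.
  y = 2: RHS = 65 is not a perfect cube.
  y = -2: RHS = -95 is not a perfect cube.
  y = 3: RHS = 255 is not a perfect cube.
  y = -3: RHS = -285 is not a perfect cube.
Continuing the search up to |y| = 40 finds no solutions either.
No (x, y) in the scanned range satisfies the equation.

No integer solutions with |y| ≤ 40.


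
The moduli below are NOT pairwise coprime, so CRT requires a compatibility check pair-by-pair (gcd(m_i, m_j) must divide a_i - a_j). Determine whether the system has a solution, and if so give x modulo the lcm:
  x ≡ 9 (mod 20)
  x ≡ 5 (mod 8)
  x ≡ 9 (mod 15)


Moduli 20, 8, 15 are not pairwise coprime, so CRT works modulo lcm(m_i) when all pairwise compatibility conditions hold.
Pairwise compatibility: gcd(m_i, m_j) must divide a_i - a_j for every pair.
Merge one congruence at a time:
  Start: x ≡ 9 (mod 20).
  Combine with x ≡ 5 (mod 8): gcd(20, 8) = 4; 5 - 9 = -4, which IS divisible by 4, so compatible.
    Write x = 9 + 20·t and substitute into x ≡ 5 (mod 8): 20·t ≡ 5 − 9 = -4 (mod 8).
    Divide the congruence (and modulus) by g = 4: 5·t ≡ -1 (mod 2).
    Reduce coefficients mod 2: 1·t ≡ 1 (mod 2).
    So t ≡ 1 (mod 2).
    Then x = 9 + 20·1 = 29, valid modulo lcm(20, 8) = 40: x ≡ 29 (mod 40).
  Combine with x ≡ 9 (mod 15): gcd(40, 15) = 5; 9 - 29 = -20, which IS divisible by 5, so compatible.
    Write x = 29 + 40·t and substitute into x ≡ 9 (mod 15): 40·t ≡ 9 − 29 = -20 (mod 15).
    Divide the congruence (and modulus) by g = 5: 8·t ≡ -4 (mod 3).
    Reduce coefficients mod 3: 2·t ≡ 2 (mod 3).
    The inverse of 2 mod 3 is 2 (since 2·2 = 4 = 1·3 + 1), so t ≡ 2·2 = 4 ≡ 1 (mod 3).
    Then x = 29 + 40·1 = 69, valid modulo lcm(40, 15) = 120: x ≡ 69 (mod 120).
Verify: 69 mod 20 = 9, 69 mod 8 = 5, 69 mod 15 = 9.

x ≡ 69 (mod 120).


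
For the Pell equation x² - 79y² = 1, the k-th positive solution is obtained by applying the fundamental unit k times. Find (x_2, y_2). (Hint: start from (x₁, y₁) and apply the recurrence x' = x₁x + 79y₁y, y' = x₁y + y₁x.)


Step 1: Find the fundamental solution (x₁, y₁) of x² - 79y² = 1.
  Expand √79 as a continued fraction. a₀ = ⌊√79⌋ = 8; iterate m_{k+1} = d_k·a_k − m_k, d_{k+1} = (79 − m_{k+1}²)/d_k, a_{k+1} = ⌊(a₀ + m_{k+1})/d_{k+1}⌋ (starting m₀ = 0, d₀ = 1), with convergents p_k = a_k·p_{k-1} + p_{k-2}, q_k = a_k·q_{k-1} + q_{k-2} (p₋₁ = 1, q₋₁ = 0):
  k = 0: a₀ = 8; p₀/q₀ = 8/1; p₀² − 79·q₀² = 64 − 79 = -15.
  k = 1: m = 8, d = 15, a = ⌊(8 + 8)/15⌋ = 1; p/q = (1·8 + 1)/(1·1 + 0) = 9/1; p² − 79·q² = 81 − 79 = 2.
  k = 2: m = 7, d = 2, a = ⌊(8 + 7)/2⌋ = 7; p/q = (7·9 + 8)/(7·1 + 1) = 71/8; p² − 79·q² = 5041 − 5056 = -15.
  k = 3: m = 7, d = 15, a = ⌊(8 + 7)/15⌋ = 1; p/q = (1·71 + 9)/(1·8 + 1) = 80/9; p² − 79·q² = 6400 − 6399 = 1.
  The first convergent with p² − 79·q² = 1 gives the fundamental solution (x₁, y₁) = (80, 9).
Step 2: Apply the recurrence (x_{n+1}, y_{n+1}) = (x₁x_n + 79y₁y_n, x₁y_n + y₁x_n) repeatedly.
  From (x_1, y_1) = (80, 9): x_2 = 80·80 + 79·9·9 = 12799; y_2 = 80·9 + 9·80 = 1440.
Step 3: Verify x_2² - 79·y_2² = 163814401 - 163814400 = 1 (should be 1). ✓

(x_1, y_1) = (80, 9); (x_2, y_2) = (12799, 1440).


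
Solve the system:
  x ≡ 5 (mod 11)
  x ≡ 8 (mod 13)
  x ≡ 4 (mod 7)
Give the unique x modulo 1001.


Moduli 11, 13, 7 are pairwise coprime; by CRT there is a unique solution modulo M = 11 · 13 · 7 = 1001.
Solve pairwise, accumulating the modulus:
  Start with x ≡ 5 (mod 11).
  Combine with x ≡ 8 (mod 13): since gcd(11, 13) = 1, we get a unique residue mod 143.
    Write x = 5 + 11·t and substitute into x ≡ 8 (mod 13): 11·t ≡ 8 − 5 = 3 (mod 13).
    The inverse of 11 mod 13 is 6 (since 11·6 = 66 = 5·13 + 1), so t ≡ 6·3 = 18 ≡ 5 (mod 13).
    Then x = 5 + 11·5 = 60, valid modulo lcm(11, 13) = 143: x ≡ 60 (mod 143).
  Combine with x ≡ 4 (mod 7): since gcd(143, 7) = 1, we get a unique residue mod 1001.
    Write x = 60 + 143·t and substitute into x ≡ 4 (mod 7): 143·t ≡ 4 − 60 = -56 (mod 7).
    Reduce coefficients mod 7: 3·t ≡ 0 (mod 7).
    The inverse of 3 mod 7 is 5 (since 3·5 = 15 = 2·7 + 1), so t ≡ 5·0 = 0 ≡ 0 (mod 7).
    Then x = 60 + 143·0 = 60, valid modulo lcm(143, 7) = 1001: x ≡ 60 (mod 1001).
Verify: 60 mod 11 = 5 ✓, 60 mod 13 = 8 ✓, 60 mod 7 = 4 ✓.

x ≡ 60 (mod 1001).


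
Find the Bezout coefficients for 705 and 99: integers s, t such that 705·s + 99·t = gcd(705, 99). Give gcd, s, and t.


Euclidean algorithm on (705, 99) — divide until remainder is 0:
  705 = 7 · 99 + 12
  99 = 8 · 12 + 3
  12 = 4 · 3 + 0
gcd(705, 99) = 3.
Track Bezout coefficients alongside the remainders: start with r₀ = 705 = a·1 + b·0 (s = 1, t = 0) and r₁ = 99 = a·0 + b·1 (s = 0, t = 1); each new remainder r_{k+1} = r_{k-1} − q_k·r_k inherits s_{k+1} = s_{k-1} − q_k·s_k, t_{k+1} = t_{k-1} − q_k·t_k, so r_k = a·s_k + b·t_k at every step:
  q = 7: r = 12, s = 1 − 7·0 = 1, t = 0 − 7·1 = -7  (check: 705·1 + 99·(-7) = 12)
  q = 8: r = 3, s = 0 − 8·1 = -8, t = 1 − 8·(-7) = 57  (check: 705·(-8) + 99·57 = 3)
The row with r = 3 (the gcd) gives the Bezout coefficients s = -8, t = 57.
Result: 705 · (-8) + 99 · (57) = 3.

gcd(705, 99) = 3; s = -8, t = 57 (check: 705·(-8) + 99·57 = 3).


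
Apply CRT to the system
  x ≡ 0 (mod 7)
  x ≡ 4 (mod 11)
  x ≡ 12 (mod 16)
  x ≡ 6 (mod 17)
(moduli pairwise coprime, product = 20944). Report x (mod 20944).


Product of moduli M = 7 · 11 · 16 · 17 = 20944.
Merge one congruence at a time:
  Start: x ≡ 0 (mod 7).
  Combine with x ≡ 4 (mod 11); new modulus lcm = 77.
    Write x = 0 + 7·t and substitute into x ≡ 4 (mod 11): 7·t ≡ 4 − 0 = 4 (mod 11).
    The inverse of 7 mod 11 is 8 (since 7·8 = 56 = 5·11 + 1), so t ≡ 8·4 = 32 ≡ 10 (mod 11).
    Then x = 0 + 7·10 = 70, valid modulo lcm(7, 11) = 77: x ≡ 70 (mod 77).
  Combine with x ≡ 12 (mod 16); new modulus lcm = 1232.
    Write x = 70 + 77·t and substitute into x ≡ 12 (mod 16): 77·t ≡ 12 − 70 = -58 (mod 16).
    Reduce coefficients mod 16: 13·t ≡ 6 (mod 16).
    The inverse of 13 mod 16 is 5 (since 13·5 = 65 = 4·16 + 1), so t ≡ 5·6 = 30 ≡ 14 (mod 16).
    Then x = 70 + 77·14 = 1148, valid modulo lcm(77, 16) = 1232: x ≡ 1148 (mod 1232).
  Combine with x ≡ 6 (mod 17); new modulus lcm = 20944.
    Write x = 1148 + 1232·t and substitute into x ≡ 6 (mod 17): 1232·t ≡ 6 − 1148 = -1142 (mod 17).
    Reduce coefficients mod 17: 8·t ≡ 14 (mod 17).
    The inverse of 8 mod 17 is 15 (since 8·15 = 120 = 7·17 + 1), so t ≡ 15·14 = 210 ≡ 6 (mod 17).
    Then x = 1148 + 1232·6 = 8540, valid modulo lcm(1232, 17) = 20944: x ≡ 8540 (mod 20944).
Verify against each original: 8540 mod 7 = 0, 8540 mod 11 = 4, 8540 mod 16 = 12, 8540 mod 17 = 6.

x ≡ 8540 (mod 20944).


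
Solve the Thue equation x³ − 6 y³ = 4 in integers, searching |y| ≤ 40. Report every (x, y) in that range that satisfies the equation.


The equation is x³ - 6y³ = 4. For fixed y, x³ = 6·y³ + 4, so a solution requires the RHS to be a perfect cube.
Strategy: iterate y from -40 to 40, compute RHS = 6·y³ + 4, and check whether it is a (positive or negative) perfect cube.
Check small values of y:
  y = 0: RHS = 4 is not a perfect cube.
  y = 1: RHS = 10 is not a perfect cube.
  y = -1: RHS = -2 is not a perfect cube.
  y = 2: RHS = 52 is not a perfect cube.
  y = -2: RHS = -44 is not a perfect cube.
  y = 3: RHS = 166 is not a perfect cube.
  y = -3: RHS = -158 is not a perfect cube.
Continuing the search up to |y| = 40 finds no solutions either.
No (x, y) in the scanned range satisfies the equation.

No integer solutions with |y| ≤ 40.


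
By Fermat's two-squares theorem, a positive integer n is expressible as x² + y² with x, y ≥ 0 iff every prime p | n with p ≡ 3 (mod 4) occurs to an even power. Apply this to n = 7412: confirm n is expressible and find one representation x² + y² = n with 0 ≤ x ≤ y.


Step 1: Factor n = 7412 = 2^2 · 17 · 109.
Step 2: Check the mod-4 condition on each prime factor: 2 = 2 (special); 17 ≡ 1 (mod 4), exponent 1; 109 ≡ 1 (mod 4), exponent 1.
All primes ≡ 3 (mod 4) appear to even exponent (or don't appear), so by the two-squares theorem n IS expressible as a sum of two squares.
Step 3: Build a representation. Group n = k² · m with k = 2 and m = 17 · 109 = 1853 (a product of primes ≡ 1 (mod 4)); a representation of m scales to one of n via (k·x)² + (k·y)² = k²(x² + y²). Each prime p ≡ 1 (mod 4) is itself a sum of two squares; find a² by testing p − a² for a perfect square:
  17: 17 − 1² = 16 = 4² ⇒ 17 = 1² + 4².
  109: 109 − 1² = 108, 109 − 2² = 105, 109 − 3² = 100 = 10² ⇒ 109 = 3² + 10².
  Combine using the Brahmagupta–Fibonacci identity (a² + b²)(c² + d²) = (ac − bd)² + (ad + bc)² = (ac + bd)² + (ad − bc)²:
  17 · 109 = 1853: from (1² + 4²)(3² + 10²), take (1·3 − 4·10, 1·10 + 4·3) = (3 − 40, 10 + 12) = (-37, 22); dropping signs (only squares matter) gives (37, 22); check 37² + 22² = 1369 + 484 = 1853 ✓.
  Scale by k = 2: (2·37, 2·22) = (74, 44).
Step 4: Order so x ≤ y and verify: 44² + 74² = 1936 + 5476 = 7412 = n. ✓

n = 7412 = 44² + 74² (one valid representation with x ≤ y).


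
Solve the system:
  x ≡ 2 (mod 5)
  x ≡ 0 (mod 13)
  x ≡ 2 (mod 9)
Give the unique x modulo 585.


Moduli 5, 13, 9 are pairwise coprime; by CRT there is a unique solution modulo M = 5 · 13 · 9 = 585.
Solve pairwise, accumulating the modulus:
  Start with x ≡ 2 (mod 5).
  Combine with x ≡ 0 (mod 13): since gcd(5, 13) = 1, we get a unique residue mod 65.
    Write x = 2 + 5·t and substitute into x ≡ 0 (mod 13): 5·t ≡ 0 − 2 = -2 (mod 13).
    Reduce coefficients mod 13: 5·t ≡ 11 (mod 13).
    The inverse of 5 mod 13 is 8 (since 5·8 = 40 = 3·13 + 1), so t ≡ 8·11 = 88 ≡ 10 (mod 13).
    Then x = 2 + 5·10 = 52, valid modulo lcm(5, 13) = 65: x ≡ 52 (mod 65).
  Combine with x ≡ 2 (mod 9): since gcd(65, 9) = 1, we get a unique residue mod 585.
    Write x = 52 + 65·t and substitute into x ≡ 2 (mod 9): 65·t ≡ 2 − 52 = -50 (mod 9).
    Reduce coefficients mod 9: 2·t ≡ 4 (mod 9).
    The inverse of 2 mod 9 is 5 (since 2·5 = 10 = 1·9 + 1), so t ≡ 5·4 = 20 ≡ 2 (mod 9).
    Then x = 52 + 65·2 = 182, valid modulo lcm(65, 9) = 585: x ≡ 182 (mod 585).
Verify: 182 mod 5 = 2 ✓, 182 mod 13 = 0 ✓, 182 mod 9 = 2 ✓.

x ≡ 182 (mod 585).


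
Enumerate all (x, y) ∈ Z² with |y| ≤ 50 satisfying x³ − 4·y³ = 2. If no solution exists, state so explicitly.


The equation is x³ - 4y³ = 2. For fixed y, x³ = 4·y³ + 2, so a solution requires the RHS to be a perfect cube.
Strategy: iterate y from -50 to 50, compute RHS = 4·y³ + 2, and check whether it is a (positive or negative) perfect cube.
Check small values of y:
  y = 0: RHS = 2 is not a perfect cube.
  y = 1: RHS = 6 is not a perfect cube.
  y = -1: RHS = -2 is not a perfect cube.
  y = 2: RHS = 34 is not a perfect cube.
  y = -2: RHS = -30 is not a perfect cube.
  y = 3: RHS = 110 is not a perfect cube.
  y = -3: RHS = -106 is not a perfect cube.
Continuing the search up to |y| = 50 finds no solutions either.
No (x, y) in the scanned range satisfies the equation.

No integer solutions with |y| ≤ 50.


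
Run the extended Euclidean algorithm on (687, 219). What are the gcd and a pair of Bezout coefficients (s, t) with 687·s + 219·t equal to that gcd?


Euclidean algorithm on (687, 219) — divide until remainder is 0:
  687 = 3 · 219 + 30
  219 = 7 · 30 + 9
  30 = 3 · 9 + 3
  9 = 3 · 3 + 0
gcd(687, 219) = 3.
Track Bezout coefficients alongside the remainders: start with r₀ = 687 = a·1 + b·0 (s = 1, t = 0) and r₁ = 219 = a·0 + b·1 (s = 0, t = 1); each new remainder r_{k+1} = r_{k-1} − q_k·r_k inherits s_{k+1} = s_{k-1} − q_k·s_k, t_{k+1} = t_{k-1} − q_k·t_k, so r_k = a·s_k + b·t_k at every step:
  q = 3: r = 30, s = 1 − 3·0 = 1, t = 0 − 3·1 = -3  (check: 687·1 + 219·(-3) = 30)
  q = 7: r = 9, s = 0 − 7·1 = -7, t = 1 − 7·(-3) = 22  (check: 687·(-7) + 219·22 = 9)
  q = 3: r = 3, s = 1 − 3·(-7) = 22, t = -3 − 3·22 = -69  (check: 687·22 + 219·(-69) = 3)
The row with r = 3 (the gcd) gives the Bezout coefficients s = 22, t = -69.
Result: 687 · (22) + 219 · (-69) = 3.

gcd(687, 219) = 3; s = 22, t = -69 (check: 687·22 + 219·(-69) = 3).


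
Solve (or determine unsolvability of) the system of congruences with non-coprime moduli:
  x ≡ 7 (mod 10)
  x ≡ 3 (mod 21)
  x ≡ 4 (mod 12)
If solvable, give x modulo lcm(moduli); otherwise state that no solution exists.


Moduli 10, 21, 12 are not pairwise coprime, so CRT works modulo lcm(m_i) when all pairwise compatibility conditions hold.
Pairwise compatibility: gcd(m_i, m_j) must divide a_i - a_j for every pair.
Merge one congruence at a time:
  Start: x ≡ 7 (mod 10).
  Combine with x ≡ 3 (mod 21): gcd(10, 21) = 1; 3 - 7 = -4, which IS divisible by 1, so compatible.
    Write x = 7 + 10·t and substitute into x ≡ 3 (mod 21): 10·t ≡ 3 − 7 = -4 (mod 21).
    Reduce coefficients mod 21: 10·t ≡ 17 (mod 21).
    The inverse of 10 mod 21 is 19 (since 10·19 = 190 = 9·21 + 1), so t ≡ 19·17 = 323 ≡ 8 (mod 21).
    Then x = 7 + 10·8 = 87, valid modulo lcm(10, 21) = 210: x ≡ 87 (mod 210).
  Combine with x ≡ 4 (mod 12): gcd(210, 12) = 6, and 4 - 87 = -83 is NOT divisible by 6.
    ⇒ system is inconsistent (no integer solution).

No solution (the system is inconsistent).


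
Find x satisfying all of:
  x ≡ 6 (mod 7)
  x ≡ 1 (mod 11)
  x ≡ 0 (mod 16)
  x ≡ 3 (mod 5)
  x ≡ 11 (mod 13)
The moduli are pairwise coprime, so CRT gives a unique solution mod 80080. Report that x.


Product of moduli M = 7 · 11 · 16 · 5 · 13 = 80080.
Merge one congruence at a time:
  Start: x ≡ 6 (mod 7).
  Combine with x ≡ 1 (mod 11); new modulus lcm = 77.
    Write x = 6 + 7·t and substitute into x ≡ 1 (mod 11): 7·t ≡ 1 − 6 = -5 (mod 11).
    Reduce coefficients mod 11: 7·t ≡ 6 (mod 11).
    The inverse of 7 mod 11 is 8 (since 7·8 = 56 = 5·11 + 1), so t ≡ 8·6 = 48 ≡ 4 (mod 11).
    Then x = 6 + 7·4 = 34, valid modulo lcm(7, 11) = 77: x ≡ 34 (mod 77).
  Combine with x ≡ 0 (mod 16); new modulus lcm = 1232.
    Write x = 34 + 77·t and substitute into x ≡ 0 (mod 16): 77·t ≡ 0 − 34 = -34 (mod 16).
    Reduce coefficients mod 16: 13·t ≡ 14 (mod 16).
    The inverse of 13 mod 16 is 5 (since 13·5 = 65 = 4·16 + 1), so t ≡ 5·14 = 70 ≡ 6 (mod 16).
    Then x = 34 + 77·6 = 496, valid modulo lcm(77, 16) = 1232: x ≡ 496 (mod 1232).
  Combine with x ≡ 3 (mod 5); new modulus lcm = 6160.
    Write x = 496 + 1232·t and substitute into x ≡ 3 (mod 5): 1232·t ≡ 3 − 496 = -493 (mod 5).
    Reduce coefficients mod 5: 2·t ≡ 2 (mod 5).
    The inverse of 2 mod 5 is 3 (since 2·3 = 6 = 1·5 + 1), so t ≡ 3·2 = 6 ≡ 1 (mod 5).
    Then x = 496 + 1232·1 = 1728, valid modulo lcm(1232, 5) = 6160: x ≡ 1728 (mod 6160).
  Combine with x ≡ 11 (mod 13); new modulus lcm = 80080.
    Write x = 1728 + 6160·t and substitute into x ≡ 11 (mod 13): 6160·t ≡ 11 − 1728 = -1717 (mod 13).
    Reduce coefficients mod 13: 11·t ≡ 12 (mod 13).
    The inverse of 11 mod 13 is 6 (since 11·6 = 66 = 5·13 + 1), so t ≡ 6·12 = 72 ≡ 7 (mod 13).
    Then x = 1728 + 6160·7 = 44848, valid modulo lcm(6160, 13) = 80080: x ≡ 44848 (mod 80080).
Verify against each original: 44848 mod 7 = 6, 44848 mod 11 = 1, 44848 mod 16 = 0, 44848 mod 5 = 3, 44848 mod 13 = 11.

x ≡ 44848 (mod 80080).


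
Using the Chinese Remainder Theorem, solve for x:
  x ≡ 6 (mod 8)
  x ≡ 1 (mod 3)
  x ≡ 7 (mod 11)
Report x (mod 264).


Moduli 8, 3, 11 are pairwise coprime; by CRT there is a unique solution modulo M = 8 · 3 · 11 = 264.
Solve pairwise, accumulating the modulus:
  Start with x ≡ 6 (mod 8).
  Combine with x ≡ 1 (mod 3): since gcd(8, 3) = 1, we get a unique residue mod 24.
    Write x = 6 + 8·t and substitute into x ≡ 1 (mod 3): 8·t ≡ 1 − 6 = -5 (mod 3).
    Reduce coefficients mod 3: 2·t ≡ 1 (mod 3).
    The inverse of 2 mod 3 is 2 (since 2·2 = 4 = 1·3 + 1), so t ≡ 2·1 = 2 ≡ 2 (mod 3).
    Then x = 6 + 8·2 = 22, valid modulo lcm(8, 3) = 24: x ≡ 22 (mod 24).
  Combine with x ≡ 7 (mod 11): since gcd(24, 11) = 1, we get a unique residue mod 264.
    Write x = 22 + 24·t and substitute into x ≡ 7 (mod 11): 24·t ≡ 7 − 22 = -15 (mod 11).
    Reduce coefficients mod 11: 2·t ≡ 7 (mod 11).
    The inverse of 2 mod 11 is 6 (since 2·6 = 12 = 1·11 + 1), so t ≡ 6·7 = 42 ≡ 9 (mod 11).
    Then x = 22 + 24·9 = 238, valid modulo lcm(24, 11) = 264: x ≡ 238 (mod 264).
Verify: 238 mod 8 = 6 ✓, 238 mod 3 = 1 ✓, 238 mod 11 = 7 ✓.

x ≡ 238 (mod 264).


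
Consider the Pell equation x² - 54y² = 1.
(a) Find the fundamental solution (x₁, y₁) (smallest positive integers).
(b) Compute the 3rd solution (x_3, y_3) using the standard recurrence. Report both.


Step 1: Find the fundamental solution (x₁, y₁) of x² - 54y² = 1.
  Expand √54 as a continued fraction. a₀ = ⌊√54⌋ = 7; iterate m_{k+1} = d_k·a_k − m_k, d_{k+1} = (54 − m_{k+1}²)/d_k, a_{k+1} = ⌊(a₀ + m_{k+1})/d_{k+1}⌋ (starting m₀ = 0, d₀ = 1), with convergents p_k = a_k·p_{k-1} + p_{k-2}, q_k = a_k·q_{k-1} + q_{k-2} (p₋₁ = 1, q₋₁ = 0):
  k = 0: a₀ = 7; p₀/q₀ = 7/1; p₀² − 54·q₀² = 49 − 54 = -5.
  k = 1: m = 7, d = 5, a = ⌊(7 + 7)/5⌋ = 2; p/q = (2·7 + 1)/(2·1 + 0) = 15/2; p² − 54·q² = 225 − 216 = 9.
  k = 2: m = 3, d = 9, a = ⌊(7 + 3)/9⌋ = 1; p/q = (1·15 + 7)/(1·2 + 1) = 22/3; p² − 54·q² = 484 − 486 = -2.
  k = 3: m = 6, d = 2, a = ⌊(7 + 6)/2⌋ = 6; p/q = (6·22 + 15)/(6·3 + 2) = 147/20; p² − 54·q² = 21609 − 21600 = 9.
  k = 4: m = 6, d = 9, a = ⌊(7 + 6)/9⌋ = 1; p/q = (1·147 + 22)/(1·20 + 3) = 169/23; p² − 54·q² = 28561 − 28566 = -5.
  k = 5: m = 3, d = 5, a = ⌊(7 + 3)/5⌋ = 2; p/q = (2·169 + 147)/(2·23 + 20) = 485/66; p² − 54·q² = 235225 − 235224 = 1.
  The first convergent with p² − 54·q² = 1 gives the fundamental solution (x₁, y₁) = (485, 66).
Step 2: Apply the recurrence (x_{n+1}, y_{n+1}) = (x₁x_n + 54y₁y_n, x₁y_n + y₁x_n) repeatedly.
  From (x_1, y_1) = (485, 66): x_2 = 485·485 + 54·66·66 = 470449; y_2 = 485·66 + 66·485 = 64020.
  From (x_2, y_2) = (470449, 64020): x_3 = 485·470449 + 54·66·64020 = 456335045; y_3 = 485·64020 + 66·470449 = 62099334.
Step 3: Verify x_3² - 54·y_3² = 208241673295152025 - 208241673295152024 = 1 (should be 1). ✓

(x_1, y_1) = (485, 66); (x_3, y_3) = (456335045, 62099334).


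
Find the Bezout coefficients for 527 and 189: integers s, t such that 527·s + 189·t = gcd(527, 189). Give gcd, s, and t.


Euclidean algorithm on (527, 189) — divide until remainder is 0:
  527 = 2 · 189 + 149
  189 = 1 · 149 + 40
  149 = 3 · 40 + 29
  40 = 1 · 29 + 11
  29 = 2 · 11 + 7
  11 = 1 · 7 + 4
  7 = 1 · 4 + 3
  4 = 1 · 3 + 1
  3 = 3 · 1 + 0
gcd(527, 189) = 1.
Track Bezout coefficients alongside the remainders: start with r₀ = 527 = a·1 + b·0 (s = 1, t = 0) and r₁ = 189 = a·0 + b·1 (s = 0, t = 1); each new remainder r_{k+1} = r_{k-1} − q_k·r_k inherits s_{k+1} = s_{k-1} − q_k·s_k, t_{k+1} = t_{k-1} − q_k·t_k, so r_k = a·s_k + b·t_k at every step:
  q = 2: r = 149, s = 1 − 2·0 = 1, t = 0 − 2·1 = -2  (check: 527·1 + 189·(-2) = 149)
  q = 1: r = 40, s = 0 − 1·1 = -1, t = 1 − 1·(-2) = 3  (check: 527·(-1) + 189·3 = 40)
  q = 3: r = 29, s = 1 − 3·(-1) = 4, t = -2 − 3·3 = -11  (check: 527·4 + 189·(-11) = 29)
  q = 1: r = 11, s = -1 − 1·4 = -5, t = 3 − 1·(-11) = 14  (check: 527·(-5) + 189·14 = 11)
  q = 2: r = 7, s = 4 − 2·(-5) = 14, t = -11 − 2·14 = -39  (check: 527·14 + 189·(-39) = 7)
  q = 1: r = 4, s = -5 − 1·14 = -19, t = 14 − 1·(-39) = 53  (check: 527·(-19) + 189·53 = 4)
  q = 1: r = 3, s = 14 − 1·(-19) = 33, t = -39 − 1·53 = -92  (check: 527·33 + 189·(-92) = 3)
  q = 1: r = 1, s = -19 − 1·33 = -52, t = 53 − 1·(-92) = 145  (check: 527·(-52) + 189·145 = 1)
The row with r = 1 (the gcd) gives the Bezout coefficients s = -52, t = 145.
Result: 527 · (-52) + 189 · (145) = 1.

gcd(527, 189) = 1; s = -52, t = 145 (check: 527·(-52) + 189·145 = 1).


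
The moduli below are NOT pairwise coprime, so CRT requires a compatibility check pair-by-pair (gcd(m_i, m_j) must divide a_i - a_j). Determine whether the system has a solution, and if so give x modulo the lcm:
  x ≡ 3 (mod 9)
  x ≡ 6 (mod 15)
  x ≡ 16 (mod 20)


Moduli 9, 15, 20 are not pairwise coprime, so CRT works modulo lcm(m_i) when all pairwise compatibility conditions hold.
Pairwise compatibility: gcd(m_i, m_j) must divide a_i - a_j for every pair.
Merge one congruence at a time:
  Start: x ≡ 3 (mod 9).
  Combine with x ≡ 6 (mod 15): gcd(9, 15) = 3; 6 - 3 = 3, which IS divisible by 3, so compatible.
    Write x = 3 + 9·t and substitute into x ≡ 6 (mod 15): 9·t ≡ 6 − 3 = 3 (mod 15).
    Divide the congruence (and modulus) by g = 3: 3·t ≡ 1 (mod 5).
    The inverse of 3 mod 5 is 2 (since 3·2 = 6 = 1·5 + 1), so t ≡ 2·1 = 2 ≡ 2 (mod 5).
    Then x = 3 + 9·2 = 21, valid modulo lcm(9, 15) = 45: x ≡ 21 (mod 45).
  Combine with x ≡ 16 (mod 20): gcd(45, 20) = 5; 16 - 21 = -5, which IS divisible by 5, so compatible.
    Write x = 21 + 45·t and substitute into x ≡ 16 (mod 20): 45·t ≡ 16 − 21 = -5 (mod 20).
    Divide the congruence (and modulus) by g = 5: 9·t ≡ -1 (mod 4).
    Reduce coefficients mod 4: 1·t ≡ 3 (mod 4).
    So t ≡ 3 (mod 4).
    Then x = 21 + 45·3 = 156, valid modulo lcm(45, 20) = 180: x ≡ 156 (mod 180).
Verify: 156 mod 9 = 3, 156 mod 15 = 6, 156 mod 20 = 16.

x ≡ 156 (mod 180).


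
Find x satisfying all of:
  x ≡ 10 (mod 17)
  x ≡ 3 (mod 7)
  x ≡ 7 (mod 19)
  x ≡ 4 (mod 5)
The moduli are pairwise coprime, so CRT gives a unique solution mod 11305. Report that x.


Product of moduli M = 17 · 7 · 19 · 5 = 11305.
Merge one congruence at a time:
  Start: x ≡ 10 (mod 17).
  Combine with x ≡ 3 (mod 7); new modulus lcm = 119.
    Write x = 10 + 17·t and substitute into x ≡ 3 (mod 7): 17·t ≡ 3 − 10 = -7 (mod 7).
    Reduce coefficients mod 7: 3·t ≡ 0 (mod 7).
    The inverse of 3 mod 7 is 5 (since 3·5 = 15 = 2·7 + 1), so t ≡ 5·0 = 0 ≡ 0 (mod 7).
    Then x = 10 + 17·0 = 10, valid modulo lcm(17, 7) = 119: x ≡ 10 (mod 119).
  Combine with x ≡ 7 (mod 19); new modulus lcm = 2261.
    Write x = 10 + 119·t and substitute into x ≡ 7 (mod 19): 119·t ≡ 7 − 10 = -3 (mod 19).
    Reduce coefficients mod 19: 5·t ≡ 16 (mod 19).
    The inverse of 5 mod 19 is 4 (since 5·4 = 20 = 1·19 + 1), so t ≡ 4·16 = 64 ≡ 7 (mod 19).
    Then x = 10 + 119·7 = 843, valid modulo lcm(119, 19) = 2261: x ≡ 843 (mod 2261).
  Combine with x ≡ 4 (mod 5); new modulus lcm = 11305.
    Write x = 843 + 2261·t and substitute into x ≡ 4 (mod 5): 2261·t ≡ 4 − 843 = -839 (mod 5).
    Reduce coefficients mod 5: 1·t ≡ 1 (mod 5).
    So t ≡ 1 (mod 5).
    Then x = 843 + 2261·1 = 3104, valid modulo lcm(2261, 5) = 11305: x ≡ 3104 (mod 11305).
Verify against each original: 3104 mod 17 = 10, 3104 mod 7 = 3, 3104 mod 19 = 7, 3104 mod 5 = 4.

x ≡ 3104 (mod 11305).


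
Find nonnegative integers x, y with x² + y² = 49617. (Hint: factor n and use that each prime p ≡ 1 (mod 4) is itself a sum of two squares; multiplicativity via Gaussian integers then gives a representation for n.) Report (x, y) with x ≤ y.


Step 1: Factor n = 49617 = 3^2 · 37 · 149.
Step 2: Check the mod-4 condition on each prime factor: 3 ≡ 3 (mod 4), exponent 2 (must be even); 37 ≡ 1 (mod 4), exponent 1; 149 ≡ 1 (mod 4), exponent 1.
All primes ≡ 3 (mod 4) appear to even exponent (or don't appear), so by the two-squares theorem n IS expressible as a sum of two squares.
Step 3: Build a representation. Group n = k² · m with k = 3 and m = 37 · 149 = 5513 (a product of primes ≡ 1 (mod 4)); a representation of m scales to one of n via (k·x)² + (k·y)² = k²(x² + y²). Each prime p ≡ 1 (mod 4) is itself a sum of two squares; find a² by testing p − a² for a perfect square:
  37: 37 − 1² = 36 = 6² ⇒ 37 = 1² + 6².
  149: 149 − 1² = 148, 149 − 2² = 145, 149 − 3² = 140, 149 − 4² = 133, 149 − 5² = 124, 149 − 6² = 113, 149 − 7² = 100 = 10² ⇒ 149 = 7² + 10².
  Combine using the Brahmagupta–Fibonacci identity (a² + b²)(c² + d²) = (ac − bd)² + (ad + bc)² = (ac + bd)² + (ad − bc)²:
  37 · 149 = 5513: from (1² + 6²)(7² + 10²), take (1·7 − 6·10, 1·10 + 6·7) = (7 − 60, 10 + 42) = (-53, 52); dropping signs (only squares matter) gives (53, 52); check 53² + 52² = 2809 + 2704 = 5513 ✓.
  Scale by k = 3: (3·53, 3·52) = (159, 156).
Step 4: Order so x ≤ y and verify: 156² + 159² = 24336 + 25281 = 49617 = n. ✓

n = 49617 = 156² + 159² (one valid representation with x ≤ y).


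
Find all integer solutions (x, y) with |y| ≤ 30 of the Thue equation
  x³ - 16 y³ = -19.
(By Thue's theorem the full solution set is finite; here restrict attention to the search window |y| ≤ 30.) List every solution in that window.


The equation is x³ - 16y³ = -19. For fixed y, x³ = 16·y³ − 19, so a solution requires the RHS to be a perfect cube.
Strategy: iterate y from -30 to 30, compute RHS = 16·y³ − 19, and check whether it is a (positive or negative) perfect cube.
Check small values of y:
  y = 0: RHS = -19 is not a perfect cube.
  y = 1: RHS = -3 is not a perfect cube.
  y = -1: RHS = -35 is not a perfect cube.
  y = 2: RHS = 109 is not a perfect cube.
  y = -2: RHS = -147 is not a perfect cube.
  y = 3: RHS = 413 is not a perfect cube.
  y = -3: RHS = -451 is not a perfect cube.
Continuing the search up to |y| = 30 finds no solutions either.
No (x, y) in the scanned range satisfies the equation.

No integer solutions with |y| ≤ 30.


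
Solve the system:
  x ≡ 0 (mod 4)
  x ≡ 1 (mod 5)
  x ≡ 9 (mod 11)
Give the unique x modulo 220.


Moduli 4, 5, 11 are pairwise coprime; by CRT there is a unique solution modulo M = 4 · 5 · 11 = 220.
Solve pairwise, accumulating the modulus:
  Start with x ≡ 0 (mod 4).
  Combine with x ≡ 1 (mod 5): since gcd(4, 5) = 1, we get a unique residue mod 20.
    Write x = 0 + 4·t and substitute into x ≡ 1 (mod 5): 4·t ≡ 1 − 0 = 1 (mod 5).
    The inverse of 4 mod 5 is 4 (since 4·4 = 16 = 3·5 + 1), so t ≡ 4·1 = 4 ≡ 4 (mod 5).
    Then x = 0 + 4·4 = 16, valid modulo lcm(4, 5) = 20: x ≡ 16 (mod 20).
  Combine with x ≡ 9 (mod 11): since gcd(20, 11) = 1, we get a unique residue mod 220.
    Write x = 16 + 20·t and substitute into x ≡ 9 (mod 11): 20·t ≡ 9 − 16 = -7 (mod 11).
    Reduce coefficients mod 11: 9·t ≡ 4 (mod 11).
    The inverse of 9 mod 11 is 5 (since 9·5 = 45 = 4·11 + 1), so t ≡ 5·4 = 20 ≡ 9 (mod 11).
    Then x = 16 + 20·9 = 196, valid modulo lcm(20, 11) = 220: x ≡ 196 (mod 220).
Verify: 196 mod 4 = 0 ✓, 196 mod 5 = 1 ✓, 196 mod 11 = 9 ✓.

x ≡ 196 (mod 220).


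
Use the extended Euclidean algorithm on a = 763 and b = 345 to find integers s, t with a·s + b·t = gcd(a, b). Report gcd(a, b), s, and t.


Euclidean algorithm on (763, 345) — divide until remainder is 0:
  763 = 2 · 345 + 73
  345 = 4 · 73 + 53
  73 = 1 · 53 + 20
  53 = 2 · 20 + 13
  20 = 1 · 13 + 7
  13 = 1 · 7 + 6
  7 = 1 · 6 + 1
  6 = 6 · 1 + 0
gcd(763, 345) = 1.
Track Bezout coefficients alongside the remainders: start with r₀ = 763 = a·1 + b·0 (s = 1, t = 0) and r₁ = 345 = a·0 + b·1 (s = 0, t = 1); each new remainder r_{k+1} = r_{k-1} − q_k·r_k inherits s_{k+1} = s_{k-1} − q_k·s_k, t_{k+1} = t_{k-1} − q_k·t_k, so r_k = a·s_k + b·t_k at every step:
  q = 2: r = 73, s = 1 − 2·0 = 1, t = 0 − 2·1 = -2  (check: 763·1 + 345·(-2) = 73)
  q = 4: r = 53, s = 0 − 4·1 = -4, t = 1 − 4·(-2) = 9  (check: 763·(-4) + 345·9 = 53)
  q = 1: r = 20, s = 1 − 1·(-4) = 5, t = -2 − 1·9 = -11  (check: 763·5 + 345·(-11) = 20)
  q = 2: r = 13, s = -4 − 2·5 = -14, t = 9 − 2·(-11) = 31  (check: 763·(-14) + 345·31 = 13)
  q = 1: r = 7, s = 5 − 1·(-14) = 19, t = -11 − 1·31 = -42  (check: 763·19 + 345·(-42) = 7)
  q = 1: r = 6, s = -14 − 1·19 = -33, t = 31 − 1·(-42) = 73  (check: 763·(-33) + 345·73 = 6)
  q = 1: r = 1, s = 19 − 1·(-33) = 52, t = -42 − 1·73 = -115  (check: 763·52 + 345·(-115) = 1)
The row with r = 1 (the gcd) gives the Bezout coefficients s = 52, t = -115.
Result: 763 · (52) + 345 · (-115) = 1.

gcd(763, 345) = 1; s = 52, t = -115 (check: 763·52 + 345·(-115) = 1).


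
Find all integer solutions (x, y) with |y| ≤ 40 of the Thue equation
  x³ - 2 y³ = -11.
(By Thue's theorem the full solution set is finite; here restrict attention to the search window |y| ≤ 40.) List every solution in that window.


The equation is x³ - 2y³ = -11. For fixed y, x³ = 2·y³ − 11, so a solution requires the RHS to be a perfect cube.
Strategy: iterate y from -40 to 40, compute RHS = 2·y³ − 11, and check whether it is a (positive or negative) perfect cube.
Check small values of y:
  y = 0: RHS = -11 is not a perfect cube.
  y = 1: RHS = -9 is not a perfect cube.
  y = -1: RHS = -13 is not a perfect cube.
  y = 2: RHS = 5 is not a perfect cube.
  y = -2: RHS = -27 = (-3)³ ⇒ x = -3 works.
  y = 3: RHS = 43 is not a perfect cube.
  y = -3: RHS = -65 is not a perfect cube.
Continuing the search up to |y| = 40 finds no further solutions beyond those listed.
Collected solutions: (-3, -2).

Solutions (with |y| ≤ 40): (-3, -2).


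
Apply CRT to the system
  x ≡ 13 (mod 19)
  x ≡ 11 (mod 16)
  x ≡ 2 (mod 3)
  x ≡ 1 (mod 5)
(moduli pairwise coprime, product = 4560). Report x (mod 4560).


Product of moduli M = 19 · 16 · 3 · 5 = 4560.
Merge one congruence at a time:
  Start: x ≡ 13 (mod 19).
  Combine with x ≡ 11 (mod 16); new modulus lcm = 304.
    Write x = 13 + 19·t and substitute into x ≡ 11 (mod 16): 19·t ≡ 11 − 13 = -2 (mod 16).
    Reduce coefficients mod 16: 3·t ≡ 14 (mod 16).
    The inverse of 3 mod 16 is 11 (since 3·11 = 33 = 2·16 + 1), so t ≡ 11·14 = 154 ≡ 10 (mod 16).
    Then x = 13 + 19·10 = 203, valid modulo lcm(19, 16) = 304: x ≡ 203 (mod 304).
  Combine with x ≡ 2 (mod 3); new modulus lcm = 912.
    Write x = 203 + 304·t and substitute into x ≡ 2 (mod 3): 304·t ≡ 2 − 203 = -201 (mod 3).
    Reduce coefficients mod 3: 1·t ≡ 0 (mod 3).
    So t ≡ 0 (mod 3).
    Then x = 203 + 304·0 = 203, valid modulo lcm(304, 3) = 912: x ≡ 203 (mod 912).
  Combine with x ≡ 1 (mod 5); new modulus lcm = 4560.
    Write x = 203 + 912·t and substitute into x ≡ 1 (mod 5): 912·t ≡ 1 − 203 = -202 (mod 5).
    Reduce coefficients mod 5: 2·t ≡ 3 (mod 5).
    The inverse of 2 mod 5 is 3 (since 2·3 = 6 = 1·5 + 1), so t ≡ 3·3 = 9 ≡ 4 (mod 5).
    Then x = 203 + 912·4 = 3851, valid modulo lcm(912, 5) = 4560: x ≡ 3851 (mod 4560).
Verify against each original: 3851 mod 19 = 13, 3851 mod 16 = 11, 3851 mod 3 = 2, 3851 mod 5 = 1.

x ≡ 3851 (mod 4560).


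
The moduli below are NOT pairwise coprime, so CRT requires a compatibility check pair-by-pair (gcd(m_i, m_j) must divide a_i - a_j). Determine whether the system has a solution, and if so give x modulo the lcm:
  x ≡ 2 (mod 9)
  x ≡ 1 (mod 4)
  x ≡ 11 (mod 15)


Moduli 9, 4, 15 are not pairwise coprime, so CRT works modulo lcm(m_i) when all pairwise compatibility conditions hold.
Pairwise compatibility: gcd(m_i, m_j) must divide a_i - a_j for every pair.
Merge one congruence at a time:
  Start: x ≡ 2 (mod 9).
  Combine with x ≡ 1 (mod 4): gcd(9, 4) = 1; 1 - 2 = -1, which IS divisible by 1, so compatible.
    Write x = 2 + 9·t and substitute into x ≡ 1 (mod 4): 9·t ≡ 1 − 2 = -1 (mod 4).
    Reduce coefficients mod 4: 1·t ≡ 3 (mod 4).
    So t ≡ 3 (mod 4).
    Then x = 2 + 9·3 = 29, valid modulo lcm(9, 4) = 36: x ≡ 29 (mod 36).
  Combine with x ≡ 11 (mod 15): gcd(36, 15) = 3; 11 - 29 = -18, which IS divisible by 3, so compatible.
    Write x = 29 + 36·t and substitute into x ≡ 11 (mod 15): 36·t ≡ 11 − 29 = -18 (mod 15).
    Divide the congruence (and modulus) by g = 3: 12·t ≡ -6 (mod 5).
    Reduce coefficients mod 5: 2·t ≡ 4 (mod 5).
    The inverse of 2 mod 5 is 3 (since 2·3 = 6 = 1·5 + 1), so t ≡ 3·4 = 12 ≡ 2 (mod 5).
    Then x = 29 + 36·2 = 101, valid modulo lcm(36, 15) = 180: x ≡ 101 (mod 180).
Verify: 101 mod 9 = 2, 101 mod 4 = 1, 101 mod 15 = 11.

x ≡ 101 (mod 180).


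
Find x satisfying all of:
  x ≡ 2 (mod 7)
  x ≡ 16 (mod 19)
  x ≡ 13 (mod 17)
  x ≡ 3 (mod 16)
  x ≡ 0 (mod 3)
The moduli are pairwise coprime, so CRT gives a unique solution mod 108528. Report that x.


Product of moduli M = 7 · 19 · 17 · 16 · 3 = 108528.
Merge one congruence at a time:
  Start: x ≡ 2 (mod 7).
  Combine with x ≡ 16 (mod 19); new modulus lcm = 133.
    Write x = 2 + 7·t and substitute into x ≡ 16 (mod 19): 7·t ≡ 16 − 2 = 14 (mod 19).
    The inverse of 7 mod 19 is 11 (since 7·11 = 77 = 4·19 + 1), so t ≡ 11·14 = 154 ≡ 2 (mod 19).
    Then x = 2 + 7·2 = 16, valid modulo lcm(7, 19) = 133: x ≡ 16 (mod 133).
  Combine with x ≡ 13 (mod 17); new modulus lcm = 2261.
    Write x = 16 + 133·t and substitute into x ≡ 13 (mod 17): 133·t ≡ 13 − 16 = -3 (mod 17).
    Reduce coefficients mod 17: 14·t ≡ 14 (mod 17).
    The inverse of 14 mod 17 is 11 (since 14·11 = 154 = 9·17 + 1), so t ≡ 11·14 = 154 ≡ 1 (mod 17).
    Then x = 16 + 133·1 = 149, valid modulo lcm(133, 17) = 2261: x ≡ 149 (mod 2261).
  Combine with x ≡ 3 (mod 16); new modulus lcm = 36176.
    Write x = 149 + 2261·t and substitute into x ≡ 3 (mod 16): 2261·t ≡ 3 − 149 = -146 (mod 16).
    Reduce coefficients mod 16: 5·t ≡ 14 (mod 16).
    The inverse of 5 mod 16 is 13 (since 5·13 = 65 = 4·16 + 1), so t ≡ 13·14 = 182 ≡ 6 (mod 16).
    Then x = 149 + 2261·6 = 13715, valid modulo lcm(2261, 16) = 36176: x ≡ 13715 (mod 36176).
  Combine with x ≡ 0 (mod 3); new modulus lcm = 108528.
    Write x = 13715 + 36176·t and substitute into x ≡ 0 (mod 3): 36176·t ≡ 0 − 13715 = -13715 (mod 3).
    Reduce coefficients mod 3: 2·t ≡ 1 (mod 3).
    The inverse of 2 mod 3 is 2 (since 2·2 = 4 = 1·3 + 1), so t ≡ 2·1 = 2 ≡ 2 (mod 3).
    Then x = 13715 + 36176·2 = 86067, valid modulo lcm(36176, 3) = 108528: x ≡ 86067 (mod 108528).
Verify against each original: 86067 mod 7 = 2, 86067 mod 19 = 16, 86067 mod 17 = 13, 86067 mod 16 = 3, 86067 mod 3 = 0.

x ≡ 86067 (mod 108528).


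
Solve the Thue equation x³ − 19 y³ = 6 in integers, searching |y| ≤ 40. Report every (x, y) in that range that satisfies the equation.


The equation is x³ - 19y³ = 6. For fixed y, x³ = 19·y³ + 6, so a solution requires the RHS to be a perfect cube.
Strategy: iterate y from -40 to 40, compute RHS = 19·y³ + 6, and check whether it is a (positive or negative) perfect cube.
Check small values of y:
  y = 0: RHS = 6 is not a perfect cube.
  y = 1: RHS = 25 is not a perfect cube.
  y = -1: RHS = -13 is not a perfect cube.
  y = 2: RHS = 158 is not a perfect cube.
  y = -2: RHS = -146 is not a perfect cube.
  y = 3: RHS = 519 is not a perfect cube.
  y = -3: RHS = -507 is not a perfect cube.
Continuing the search up to |y| = 40 finds no solutions either.
No (x, y) in the scanned range satisfies the equation.

No integer solutions with |y| ≤ 40.


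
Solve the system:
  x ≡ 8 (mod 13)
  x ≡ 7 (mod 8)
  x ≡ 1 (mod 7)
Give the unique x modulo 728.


Moduli 13, 8, 7 are pairwise coprime; by CRT there is a unique solution modulo M = 13 · 8 · 7 = 728.
Solve pairwise, accumulating the modulus:
  Start with x ≡ 8 (mod 13).
  Combine with x ≡ 7 (mod 8): since gcd(13, 8) = 1, we get a unique residue mod 104.
    Write x = 8 + 13·t and substitute into x ≡ 7 (mod 8): 13·t ≡ 7 − 8 = -1 (mod 8).
    Reduce coefficients mod 8: 5·t ≡ 7 (mod 8).
    The inverse of 5 mod 8 is 5 (since 5·5 = 25 = 3·8 + 1), so t ≡ 5·7 = 35 ≡ 3 (mod 8).
    Then x = 8 + 13·3 = 47, valid modulo lcm(13, 8) = 104: x ≡ 47 (mod 104).
  Combine with x ≡ 1 (mod 7): since gcd(104, 7) = 1, we get a unique residue mod 728.
    Write x = 47 + 104·t and substitute into x ≡ 1 (mod 7): 104·t ≡ 1 − 47 = -46 (mod 7).
    Reduce coefficients mod 7: 6·t ≡ 3 (mod 7).
    The inverse of 6 mod 7 is 6 (since 6·6 = 36 = 5·7 + 1), so t ≡ 6·3 = 18 ≡ 4 (mod 7).
    Then x = 47 + 104·4 = 463, valid modulo lcm(104, 7) = 728: x ≡ 463 (mod 728).
Verify: 463 mod 13 = 8 ✓, 463 mod 8 = 7 ✓, 463 mod 7 = 1 ✓.

x ≡ 463 (mod 728).


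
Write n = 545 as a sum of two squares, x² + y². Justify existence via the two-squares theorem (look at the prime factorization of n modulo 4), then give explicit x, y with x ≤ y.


Step 1: Factor n = 545 = 5 · 109.
Step 2: Check the mod-4 condition on each prime factor: 5 ≡ 1 (mod 4), exponent 1; 109 ≡ 1 (mod 4), exponent 1.
All primes ≡ 3 (mod 4) appear to even exponent (or don't appear), so by the two-squares theorem n IS expressible as a sum of two squares.
Step 3: Build a representation. Here n = 5 · 109 is a product of primes ≡ 1 (mod 4). Each prime p ≡ 1 (mod 4) is itself a sum of two squares; find a² by testing p − a² for a perfect square:
  5: 5 − 1² = 4 = 2² ⇒ 5 = 1² + 2².
  109: 109 − 1² = 108, 109 − 2² = 105, 109 − 3² = 100 = 10² ⇒ 109 = 3² + 10².
  Combine using the Brahmagupta–Fibonacci identity (a² + b²)(c² + d²) = (ac − bd)² + (ad + bc)² = (ac + bd)² + (ad − bc)²:
  5 · 109 = 545: from (1² + 2²)(3² + 10²), take (1·3 − 2·10, 1·10 + 2·3) = (3 − 20, 10 + 6) = (-17, 16); dropping signs (only squares matter) gives (17, 16); check 17² + 16² = 289 + 256 = 545 ✓.
Step 4: Order so x ≤ y and verify: 16² + 17² = 256 + 289 = 545 = n. ✓

n = 545 = 16² + 17² (one valid representation with x ≤ y).


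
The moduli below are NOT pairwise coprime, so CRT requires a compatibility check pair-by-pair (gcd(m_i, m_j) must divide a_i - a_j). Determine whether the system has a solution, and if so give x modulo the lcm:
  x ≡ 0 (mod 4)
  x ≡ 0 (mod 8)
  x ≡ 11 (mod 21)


Moduli 4, 8, 21 are not pairwise coprime, so CRT works modulo lcm(m_i) when all pairwise compatibility conditions hold.
Pairwise compatibility: gcd(m_i, m_j) must divide a_i - a_j for every pair.
Merge one congruence at a time:
  Start: x ≡ 0 (mod 4).
  Combine with x ≡ 0 (mod 8): gcd(4, 8) = 4; 0 - 0 = 0, which IS divisible by 4, so compatible.
    Write x = 0 + 4·t and substitute into x ≡ 0 (mod 8): 4·t ≡ 0 − 0 = 0 (mod 8).
    Divide the congruence (and modulus) by g = 4: 1·t ≡ 0 (mod 2).
    So t ≡ 0 (mod 2).
    Then x = 0 + 4·0 = 0, valid modulo lcm(4, 8) = 8: x ≡ 0 (mod 8).
  Combine with x ≡ 11 (mod 21): gcd(8, 21) = 1; 11 - 0 = 11, which IS divisible by 1, so compatible.
    Write x = 0 + 8·t and substitute into x ≡ 11 (mod 21): 8·t ≡ 11 − 0 = 11 (mod 21).
    The inverse of 8 mod 21 is 8 (since 8·8 = 64 = 3·21 + 1), so t ≡ 8·11 = 88 ≡ 4 (mod 21).
    Then x = 0 + 8·4 = 32, valid modulo lcm(8, 21) = 168: x ≡ 32 (mod 168).
Verify: 32 mod 4 = 0, 32 mod 8 = 0, 32 mod 21 = 11.

x ≡ 32 (mod 168).


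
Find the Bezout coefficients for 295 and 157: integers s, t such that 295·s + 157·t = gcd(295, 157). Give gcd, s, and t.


Euclidean algorithm on (295, 157) — divide until remainder is 0:
  295 = 1 · 157 + 138
  157 = 1 · 138 + 19
  138 = 7 · 19 + 5
  19 = 3 · 5 + 4
  5 = 1 · 4 + 1
  4 = 4 · 1 + 0
gcd(295, 157) = 1.
Track Bezout coefficients alongside the remainders: start with r₀ = 295 = a·1 + b·0 (s = 1, t = 0) and r₁ = 157 = a·0 + b·1 (s = 0, t = 1); each new remainder r_{k+1} = r_{k-1} − q_k·r_k inherits s_{k+1} = s_{k-1} − q_k·s_k, t_{k+1} = t_{k-1} − q_k·t_k, so r_k = a·s_k + b·t_k at every step:
  q = 1: r = 138, s = 1 − 1·0 = 1, t = 0 − 1·1 = -1  (check: 295·1 + 157·(-1) = 138)
  q = 1: r = 19, s = 0 − 1·1 = -1, t = 1 − 1·(-1) = 2  (check: 295·(-1) + 157·2 = 19)
  q = 7: r = 5, s = 1 − 7·(-1) = 8, t = -1 − 7·2 = -15  (check: 295·8 + 157·(-15) = 5)
  q = 3: r = 4, s = -1 − 3·8 = -25, t = 2 − 3·(-15) = 47  (check: 295·(-25) + 157·47 = 4)
  q = 1: r = 1, s = 8 − 1·(-25) = 33, t = -15 − 1·47 = -62  (check: 295·33 + 157·(-62) = 1)
The row with r = 1 (the gcd) gives the Bezout coefficients s = 33, t = -62.
Result: 295 · (33) + 157 · (-62) = 1.

gcd(295, 157) = 1; s = 33, t = -62 (check: 295·33 + 157·(-62) = 1).
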